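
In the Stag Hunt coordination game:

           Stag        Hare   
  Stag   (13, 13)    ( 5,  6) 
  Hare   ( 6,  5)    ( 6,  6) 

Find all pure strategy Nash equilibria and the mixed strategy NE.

Pure NE: (Stag, Stag) and (Hare, Hare); Mixed NE: p = 0.125, q = 0.125

Work:
Check pure NE:
(Stag, Stag): (13, 13) - no unilateral deviation beneficial
(Hare, Hare): (6, 6) - no unilateral deviation beneficial
Mixed NE: P1 plays Stag with p = 0.125, P2 plays Stag with q = 0.125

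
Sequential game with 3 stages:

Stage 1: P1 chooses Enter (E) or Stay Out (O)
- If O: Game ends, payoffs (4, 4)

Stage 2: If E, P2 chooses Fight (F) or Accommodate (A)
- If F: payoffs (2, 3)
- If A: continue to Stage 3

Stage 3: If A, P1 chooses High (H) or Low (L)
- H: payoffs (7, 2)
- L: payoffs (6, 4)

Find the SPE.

SPE: (O, F, H); Outcome (4, 4)

Work:
Stage 3: P1 chooses H (7 vs 6)
Stage 2: P2: F->3, A->2 (anticipating H). Choose F
Stage 1: P1: O->4, E->2 (anticipating F, H). Choose O
SPE path: O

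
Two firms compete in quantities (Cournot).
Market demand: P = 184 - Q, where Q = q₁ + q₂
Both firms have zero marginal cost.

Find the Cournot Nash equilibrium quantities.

q₁* = q₂* = 61.33; P* = 61.33

Work:
Profit: π_i = P·q_i = (a - q_i - q_j)·q_i
FOC: ∂π_i/∂q_i = a - 2q_i - q_j = 0
Reaction function: q_i = (184 - q_j)/2
Symmetry: q* = 184/3 = 61.33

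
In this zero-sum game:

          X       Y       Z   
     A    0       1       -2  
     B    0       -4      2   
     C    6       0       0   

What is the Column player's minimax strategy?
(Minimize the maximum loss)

Column should play Y, value = 1

Work:
Column player minimizes Row's maximum payoff:
Column X: max payoff to Row = 6
Column Y: max payoff to Row = 1
Column Z: max payoff to Row = 2
Minimum is 1, achieved by column Y.
Minimax strategy: Y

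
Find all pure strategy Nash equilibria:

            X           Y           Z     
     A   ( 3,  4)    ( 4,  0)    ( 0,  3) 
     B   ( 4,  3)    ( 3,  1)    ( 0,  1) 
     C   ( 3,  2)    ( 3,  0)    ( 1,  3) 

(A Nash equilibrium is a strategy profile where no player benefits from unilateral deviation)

Nash equilibrium: (B, X), (C, Z)

Work:
Best responses:
  P1 vs X: payoffs [3, 4, 3] → best response B (payoff 4)
  P1 vs Y: payoffs [4, 3, 3] → best response A (payoff 4)
  P1 vs Z: payoffs [0, 0, 1] → best response C (payoff 1)
  P2 vs A: payoffs [4, 0, 3] → best response X (payoff 4)
  P2 vs B: payoffs [3, 1, 1] → best response X (payoff 3)
  P2 vs C: payoffs [2, 0, 3] → best response Z (payoff 3)
Mutual best responses: (B,X), (C,Z) → Nash equilibria.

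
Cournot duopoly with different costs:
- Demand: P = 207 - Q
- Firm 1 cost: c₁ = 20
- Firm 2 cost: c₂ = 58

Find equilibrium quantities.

q₁* = 75.0, q₂* = 37.0

Work:
Reaction: q₁ = (207 - 20 - q₂)/2
Reaction: q₂ = (207 - 58 - q₁)/2
Solve simultaneously:
q₁* = (207 - 2×20 + 58)/3 = 75.0
q₂* = (207 - 2×58 + 20)/3 = 37.0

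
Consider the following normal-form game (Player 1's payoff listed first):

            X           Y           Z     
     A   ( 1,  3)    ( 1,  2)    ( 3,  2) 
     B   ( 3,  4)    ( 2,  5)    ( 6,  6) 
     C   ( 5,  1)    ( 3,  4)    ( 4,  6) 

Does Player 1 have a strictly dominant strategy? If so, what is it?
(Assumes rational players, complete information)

No strictly dominant strategy exists for Player 1

Work:
A strategy strictly dominates another if it gives a strictly higher payoff against every opponent action. Compare each pair of P1's strategies column-by-column:
  A vs B: [1 vs 3, 1 vs 2, 3 vs 6] → A does not strictly dominate B (column X: 1 ≤ 3)
  A vs C: [1 vs 5, 1 vs 3, 3 vs 4] → A does not strictly dominate C (column X: 1 ≤ 5)
  B vs A: [3 vs 1, 2 vs 1, 6 vs 3] → B strictly dominates A
  B vs C: [3 vs 5, 2 vs 3, 6 vs 4] → B does not strictly dominate C (column X: 3 ≤ 5)
  C vs A: [5 vs 1, 3 vs 1, 4 vs 3] → C strictly dominates A
  C vs B: [5 vs 3, 3 vs 2, 4 vs 6] → C does not strictly dominate B (column Z: 4 ≤ 6)
No single strategy strictly dominates all others → no strictly dominant strategy.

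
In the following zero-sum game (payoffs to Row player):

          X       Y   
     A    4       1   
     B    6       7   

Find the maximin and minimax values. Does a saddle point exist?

Maximin = 6, Minimax = 6, Saddle: True

Work:
Row minimums: [1, 6] → maximin = 6
Column maximums: [6, 7] → minimax = 6
Saddle point exists! Game value = 6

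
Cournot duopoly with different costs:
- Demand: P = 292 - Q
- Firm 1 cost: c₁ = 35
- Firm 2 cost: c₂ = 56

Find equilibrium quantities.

q₁* = 92.67, q₂* = 71.67

Work:
Reaction: q₁ = (292 - 35 - q₂)/2
Reaction: q₂ = (292 - 56 - q₁)/2
Solve simultaneously:
q₁* = (292 - 2×35 + 56)/3 = 92.67
q₂* = (292 - 2×56 + 35)/3 = 71.67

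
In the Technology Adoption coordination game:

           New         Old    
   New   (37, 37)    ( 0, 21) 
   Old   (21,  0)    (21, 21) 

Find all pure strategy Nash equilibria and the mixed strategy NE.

Pure NE: (New, New) and (Old, Old); Mixed NE: p = 0.5676, q = 0.5676

Work:
Check pure NE:
(New, New): (37, 37) - no unilateral deviation beneficial
(Old, Old): (21, 21) - no unilateral deviation beneficial
Mixed NE: P1 plays New with p = 0.5676, P2 plays New with q = 0.5676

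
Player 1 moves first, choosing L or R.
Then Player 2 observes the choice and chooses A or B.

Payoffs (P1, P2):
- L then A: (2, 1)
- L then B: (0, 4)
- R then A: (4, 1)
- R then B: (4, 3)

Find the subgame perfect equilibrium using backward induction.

P1 plays R, P2 plays B after L and B after R; Payoff (4, 3)

Work:
Backward induction:
After L: P2 chooses B → P1 gets 0
After R: P2 chooses B → P1 gets 4
P1 chooses R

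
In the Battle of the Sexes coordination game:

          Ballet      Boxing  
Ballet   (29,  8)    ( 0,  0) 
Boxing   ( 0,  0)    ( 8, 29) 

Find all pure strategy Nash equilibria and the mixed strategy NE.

Pure NE: (Ballet, Ballet) and (Boxing, Boxing); Mixed NE: p = 0.7838, q = 0.2162

Work:
Check pure NE:
(Ballet, Ballet): (29, 8) - no unilateral deviation beneficial
(Boxing, Boxing): (8, 29) - no unilateral deviation beneficial
Mixed NE: P1 plays Ballet with p = 0.7838, P2 plays Ballet with q = 0.2162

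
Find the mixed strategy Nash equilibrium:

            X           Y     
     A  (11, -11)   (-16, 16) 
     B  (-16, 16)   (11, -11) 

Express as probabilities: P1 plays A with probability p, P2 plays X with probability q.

p = 0.5, q = 0.5

Work:
Find probabilities that make opponent indifferent:
P2 chooses q to make P1 indifferent between A and B
P1 chooses p to make P2 indifferent between X and Y
Mixed NE: P1 plays (A: 0.5, B: 0.5), P2 plays (X: 0.5, Y: 0.5)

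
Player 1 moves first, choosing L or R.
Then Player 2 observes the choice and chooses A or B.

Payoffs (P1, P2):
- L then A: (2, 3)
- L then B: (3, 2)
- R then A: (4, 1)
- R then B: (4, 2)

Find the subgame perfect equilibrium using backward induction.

P1 plays R, P2 plays A after L and B after R; Payoff (4, 2)

Work:
Backward induction:
After L: P2 chooses A → P1 gets 2
After R: P2 chooses B → P1 gets 4
P1 chooses R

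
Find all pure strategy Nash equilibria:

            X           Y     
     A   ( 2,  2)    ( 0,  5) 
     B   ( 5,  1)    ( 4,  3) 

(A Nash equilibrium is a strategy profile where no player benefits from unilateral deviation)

Nash equilibrium: (B, Y)

Work:
Best responses:
  P1 vs X: payoffs [2, 5] → best response B (payoff 5)
  P1 vs Y: payoffs [0, 4] → best response B (payoff 4)
  P2 vs A: payoffs [2, 5] → best response Y (payoff 5)
  P2 vs B: payoffs [1, 3] → best response Y (payoff 3)
Mutual best responses: (B,Y) → Nash equilibria.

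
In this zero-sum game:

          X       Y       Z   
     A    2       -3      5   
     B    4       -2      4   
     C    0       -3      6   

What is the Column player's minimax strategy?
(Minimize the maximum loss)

Column should play Y, value = -2

Work:
Column player minimizes Row's maximum payoff:
Column X: max payoff to Row = 4
Column Y: max payoff to Row = -2
Column Z: max payoff to Row = 6
Minimum is -2, achieved by column Y.
Minimax strategy: Y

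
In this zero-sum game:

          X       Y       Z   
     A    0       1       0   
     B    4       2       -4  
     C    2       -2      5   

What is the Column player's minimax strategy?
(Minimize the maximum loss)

Column should play Y, value = 2

Work:
Column player minimizes Row's maximum payoff:
Column X: max payoff to Row = 4
Column Y: max payoff to Row = 2
Column Z: max payoff to Row = 5
Minimum is 2, achieved by column Y.
Minimax strategy: Y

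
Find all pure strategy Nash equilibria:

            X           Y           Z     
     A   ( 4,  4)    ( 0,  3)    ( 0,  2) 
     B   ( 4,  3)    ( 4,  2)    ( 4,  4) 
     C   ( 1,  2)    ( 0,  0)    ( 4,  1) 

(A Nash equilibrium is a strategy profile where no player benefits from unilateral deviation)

Nash equilibrium: (A, X), (B, Z)

Work:
Best responses:
  P1 vs X: payoffs [4, 4, 1] → best response A/B (payoff 4)
  P1 vs Y: payoffs [0, 4, 0] → best response B (payoff 4)
  P1 vs Z: payoffs [0, 4, 4] → best response B/C (payoff 4)
  P2 vs A: payoffs [4, 3, 2] → best response X (payoff 4)
  P2 vs B: payoffs [3, 2, 4] → best response Z (payoff 4)
  P2 vs C: payoffs [2, 0, 1] → best response X (payoff 2)
Mutual best responses: (A,X), (B,Z) → Nash equilibria.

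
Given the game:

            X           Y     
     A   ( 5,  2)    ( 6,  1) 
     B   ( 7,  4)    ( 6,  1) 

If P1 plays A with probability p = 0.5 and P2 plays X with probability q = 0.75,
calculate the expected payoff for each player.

E[P1] = 6.0, E[P2] = 2.5

Work:
E[P1] = p·q·π₁(A,X) + p·(1-q)·π₁(A,Y) + (1-p)·q·π₁(B,X) + (1-p)·(1-q)·π₁(B,Y)
= 0.5·0.75·5 + 0.5·0.25·6 + 0.5·0.75·7 + 0.5·0.25·6
= 6.0

E[P2] = 2.5 (similar calculation)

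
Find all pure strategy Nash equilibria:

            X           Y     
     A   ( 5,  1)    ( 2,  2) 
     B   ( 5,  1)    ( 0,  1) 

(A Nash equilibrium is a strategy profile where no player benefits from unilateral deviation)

Nash equilibrium: (A, Y), (B, X)

Work:
Best responses:
  P1 vs X: payoffs [5, 5] → best response A/B (payoff 5)
  P1 vs Y: payoffs [2, 0] → best response A (payoff 2)
  P2 vs A: payoffs [1, 2] → best response Y (payoff 2)
  P2 vs B: payoffs [1, 1] → best response X/Y (payoff 1)
Mutual best responses: (A,Y), (B,X) → Nash equilibria.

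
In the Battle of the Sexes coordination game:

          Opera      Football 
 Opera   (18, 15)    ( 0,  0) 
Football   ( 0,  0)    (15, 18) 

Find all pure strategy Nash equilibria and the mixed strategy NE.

Pure NE: (Opera, Opera) and (Football, Football); Mixed NE: p = 0.5455, q = 0.4545

Work:
Check pure NE:
(Opera, Opera): (18, 15) - no unilateral deviation beneficial
(Football, Football): (15, 18) - no unilateral deviation beneficial
Mixed NE: P1 plays Opera with p = 0.5455, P2 plays Opera with q = 0.4545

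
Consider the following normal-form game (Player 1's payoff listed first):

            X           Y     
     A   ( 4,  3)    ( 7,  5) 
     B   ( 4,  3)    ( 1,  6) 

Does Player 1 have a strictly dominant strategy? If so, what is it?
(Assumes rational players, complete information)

No strictly dominant strategy exists for Player 1

Work:
A strategy strictly dominates another if it gives a strictly higher payoff against every opponent action. Compare each pair of P1's strategies column-by-column:
  A vs B: [4 vs 4, 7 vs 1] → A does not strictly dominate B (column X: 4 ≤ 4)
  B vs A: [4 vs 4, 1 vs 7] → B does not strictly dominate A (column X: 4 ≤ 4)
No single strategy strictly dominates all others → no strictly dominant strategy.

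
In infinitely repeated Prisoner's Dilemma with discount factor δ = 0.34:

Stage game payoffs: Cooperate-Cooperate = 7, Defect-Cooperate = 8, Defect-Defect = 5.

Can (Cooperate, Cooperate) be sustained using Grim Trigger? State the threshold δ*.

δ* = 0.3333; since δ = 0.34 ≥ 0.3333, cooperation can be sustained

Work:
For Grim Trigger:
Cooperate forever: 7/(1-δ)
Defect then punished: 8 + 5·δ/(1-δ)
Need: 7/(1-δ) ≥ 8 + 5·δ/(1-δ)
Solving: δ ≥ (T-R)/(T-P) = (8-7)/(8-5) = 0.3333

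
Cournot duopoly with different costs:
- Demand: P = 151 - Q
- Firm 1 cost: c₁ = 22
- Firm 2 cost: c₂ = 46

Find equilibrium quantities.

q₁* = 51.0, q₂* = 27.0

Work:
Reaction: q₁ = (151 - 22 - q₂)/2
Reaction: q₂ = (151 - 46 - q₁)/2
Solve simultaneously:
q₁* = (151 - 2×22 + 46)/3 = 51.0
q₂* = (151 - 2×46 + 22)/3 = 27.0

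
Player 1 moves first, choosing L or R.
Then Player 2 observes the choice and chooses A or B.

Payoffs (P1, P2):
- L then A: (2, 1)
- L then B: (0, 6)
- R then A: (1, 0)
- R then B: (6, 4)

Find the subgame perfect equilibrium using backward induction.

P1 plays R, P2 plays B after L and B after R; Payoff (6, 4)

Work:
Backward induction:
After L: P2 chooses B → P1 gets 0
After R: P2 chooses B → P1 gets 6
P1 chooses R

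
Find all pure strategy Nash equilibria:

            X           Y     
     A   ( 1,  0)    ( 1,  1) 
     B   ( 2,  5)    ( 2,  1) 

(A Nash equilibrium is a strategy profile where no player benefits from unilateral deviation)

Nash equilibrium: (B, X)

Work:
Best responses:
  P1 vs X: payoffs [1, 2] → best response B (payoff 2)
  P1 vs Y: payoffs [1, 2] → best response B (payoff 2)
  P2 vs A: payoffs [0, 1] → best response Y (payoff 1)
  P2 vs B: payoffs [5, 1] → best response X (payoff 5)
Mutual best responses: (B,X) → Nash equilibria.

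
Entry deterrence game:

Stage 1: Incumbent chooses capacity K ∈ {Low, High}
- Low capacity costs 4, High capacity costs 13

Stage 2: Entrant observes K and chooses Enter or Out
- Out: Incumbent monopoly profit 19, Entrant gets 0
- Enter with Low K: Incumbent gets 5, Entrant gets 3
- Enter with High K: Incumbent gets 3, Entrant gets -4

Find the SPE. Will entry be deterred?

SPE: (High, Enter|Low, Out|High); Entry deterred. Incumbent net profit = 6

Work:
After Low K: Entrant enters (3 > 0)
After High K: Entrant stays out (-4 < 0)
Incumbent: Low → 5−4=1, High → 19−13=6
Incumbent chooses High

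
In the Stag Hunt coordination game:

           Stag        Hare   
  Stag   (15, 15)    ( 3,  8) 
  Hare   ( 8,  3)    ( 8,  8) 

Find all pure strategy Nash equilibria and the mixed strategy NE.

Pure NE: (Stag, Stag) and (Hare, Hare); Mixed NE: p = 0.4167, q = 0.4167

Work:
Check pure NE:
(Stag, Stag): (15, 15) - no unilateral deviation beneficial
(Hare, Hare): (8, 8) - no unilateral deviation beneficial
Mixed NE: P1 plays Stag with p = 0.4167, P2 plays Stag with q = 0.4167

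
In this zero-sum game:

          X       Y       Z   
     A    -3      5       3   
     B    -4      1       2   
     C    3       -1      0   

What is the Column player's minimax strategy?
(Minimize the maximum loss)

Column should play X or Z (all achieve the minimum), value = 3

Work:
Column player minimizes Row's maximum payoff:
Column X: max payoff to Row = 3
Column Y: max payoff to Row = 5
Column Z: max payoff to Row = 3
Minimum is 3, achieved by columns X, Z (tied).
Each of X or Z is a minimax strategy.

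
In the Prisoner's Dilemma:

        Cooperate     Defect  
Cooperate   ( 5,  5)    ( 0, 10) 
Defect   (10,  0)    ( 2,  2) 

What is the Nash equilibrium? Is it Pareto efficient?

(Defect, Defect) is NE; not Pareto efficient

Work:
Defect dominates Cooperate for both players:
If P2 cooperates: Defect (10) > Cooperate (5)
If P2 defects: Defect (2) > Cooperate (0)
NE: (Defect, Defect) with payoff (2, 2)
But (Cooperate, Cooperate) = (5, 5) Pareto dominates (2, 2)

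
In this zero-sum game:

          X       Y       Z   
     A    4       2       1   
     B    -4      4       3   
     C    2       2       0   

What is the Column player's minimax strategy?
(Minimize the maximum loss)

Column should play Z, value = 3

Work:
Column player minimizes Row's maximum payoff:
Column X: max payoff to Row = 4
Column Y: max payoff to Row = 4
Column Z: max payoff to Row = 3
Minimum is 3, achieved by column Z.
Minimax strategy: Z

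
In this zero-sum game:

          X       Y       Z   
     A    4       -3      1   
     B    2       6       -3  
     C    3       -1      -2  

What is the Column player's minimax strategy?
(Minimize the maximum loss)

Column should play Z, value = 1

Work:
Column player minimizes Row's maximum payoff:
Column X: max payoff to Row = 4
Column Y: max payoff to Row = 6
Column Z: max payoff to Row = 1
Minimum is 1, achieved by column Z.
Minimax strategy: Z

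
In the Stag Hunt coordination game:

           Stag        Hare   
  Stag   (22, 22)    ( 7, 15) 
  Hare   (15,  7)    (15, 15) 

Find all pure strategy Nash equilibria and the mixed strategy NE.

Pure NE: (Stag, Stag) and (Hare, Hare); Mixed NE: p = 0.5333, q = 0.5333

Work:
Check pure NE:
(Stag, Stag): (22, 22) - no unilateral deviation beneficial
(Hare, Hare): (15, 15) - no unilateral deviation beneficial
Mixed NE: P1 plays Stag with p = 0.5333, P2 plays Stag with q = 0.5333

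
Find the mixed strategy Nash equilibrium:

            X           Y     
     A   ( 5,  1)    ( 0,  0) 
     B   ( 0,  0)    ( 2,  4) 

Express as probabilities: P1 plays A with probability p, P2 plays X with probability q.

p = 0.8, q = 0.2857

Work:
Find probabilities that make opponent indifferent:
P2 chooses q to make P1 indifferent between A and B
P1 chooses p to make P2 indifferent between X and Y
Mixed NE: P1 plays (A: 0.8, B: 0.2), P2 plays (X: 0.2857, Y: 0.7143)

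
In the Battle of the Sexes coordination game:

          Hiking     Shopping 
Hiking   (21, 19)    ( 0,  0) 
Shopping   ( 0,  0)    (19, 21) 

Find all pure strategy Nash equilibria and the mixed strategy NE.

Pure NE: (Hiking, Hiking) and (Shopping, Shopping); Mixed NE: p = 0.525, q = 0.475

Work:
Check pure NE:
(Hiking, Hiking): (21, 19) - no unilateral deviation beneficial
(Shopping, Shopping): (19, 21) - no unilateral deviation beneficial
Mixed NE: P1 plays Hiking with p = 0.525, P2 plays Hiking with q = 0.475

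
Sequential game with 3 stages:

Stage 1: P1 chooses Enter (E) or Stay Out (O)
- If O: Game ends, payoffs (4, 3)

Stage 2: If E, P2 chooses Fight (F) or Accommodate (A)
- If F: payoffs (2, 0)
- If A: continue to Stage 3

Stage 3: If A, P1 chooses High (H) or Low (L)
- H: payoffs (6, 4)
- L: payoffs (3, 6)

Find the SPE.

SPE: (E, A, H); Outcome (6, 4)

Work:
Stage 3: P1 chooses H (6 vs 3)
Stage 2: P2: F->0, A->4 (anticipating H). Choose A
Stage 1: P1: O->4, E->6 (anticipating A, H). Choose E
SPE path: E -> A -> H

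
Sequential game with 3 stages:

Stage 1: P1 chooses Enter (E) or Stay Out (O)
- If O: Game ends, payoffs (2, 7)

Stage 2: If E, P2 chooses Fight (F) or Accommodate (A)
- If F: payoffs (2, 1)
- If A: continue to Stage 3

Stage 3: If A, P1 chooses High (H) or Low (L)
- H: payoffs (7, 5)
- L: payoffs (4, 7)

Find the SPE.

SPE: (E, A, H); Outcome (7, 5)

Work:
Stage 3: P1 chooses H (7 vs 4)
Stage 2: P2: F->1, A->5 (anticipating H). Choose A
Stage 1: P1: O->2, E->7 (anticipating A, H). Choose E
SPE path: E -> A -> H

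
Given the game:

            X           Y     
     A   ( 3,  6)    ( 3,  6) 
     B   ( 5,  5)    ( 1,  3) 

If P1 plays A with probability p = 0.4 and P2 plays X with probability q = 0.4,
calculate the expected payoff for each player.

E[P1] = 2.76, E[P2] = 4.68

Work:
E[P1] = p·q·π₁(A,X) + p·(1-q)·π₁(A,Y) + (1-p)·q·π₁(B,X) + (1-p)·(1-q)·π₁(B,Y)
= 0.4·0.4·3 + 0.4·0.6·3 + 0.6·0.4·5 + 0.6·0.6·1
= 2.76

E[P2] = 4.68 (similar calculation)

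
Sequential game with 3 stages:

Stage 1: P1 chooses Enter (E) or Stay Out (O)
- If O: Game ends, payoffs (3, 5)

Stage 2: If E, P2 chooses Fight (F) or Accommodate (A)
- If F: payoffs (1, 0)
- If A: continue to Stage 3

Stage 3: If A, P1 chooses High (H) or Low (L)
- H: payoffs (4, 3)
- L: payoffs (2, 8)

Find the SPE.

SPE: (E, A, H); Outcome (4, 3)

Work:
Stage 3: P1 chooses H (4 vs 2)
Stage 2: P2: F->0, A->3 (anticipating H). Choose A
Stage 1: P1: O->3, E->4 (anticipating A, H). Choose E
SPE path: E -> A -> H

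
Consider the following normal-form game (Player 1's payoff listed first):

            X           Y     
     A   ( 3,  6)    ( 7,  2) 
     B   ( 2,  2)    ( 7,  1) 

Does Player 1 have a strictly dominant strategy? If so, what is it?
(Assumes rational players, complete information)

No strictly dominant strategy exists for Player 1

Work:
A strategy strictly dominates another if it gives a strictly higher payoff against every opponent action. Compare each pair of P1's strategies column-by-column:
  A vs B: [3 vs 2, 7 vs 7] → A does not strictly dominate B (column Y: 7 ≤ 7)
  B vs A: [2 vs 3, 7 vs 7] → B does not strictly dominate A (column X: 2 ≤ 3)
No single strategy strictly dominates all others → no strictly dominant strategy.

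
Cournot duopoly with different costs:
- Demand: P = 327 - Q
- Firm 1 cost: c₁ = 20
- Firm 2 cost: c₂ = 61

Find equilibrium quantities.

q₁* = 116.0, q₂* = 75.0

Work:
Reaction: q₁ = (327 - 20 - q₂)/2
Reaction: q₂ = (327 - 61 - q₁)/2
Solve simultaneously:
q₁* = (327 - 2×20 + 61)/3 = 116.0
q₂* = (327 - 2×61 + 20)/3 = 75.0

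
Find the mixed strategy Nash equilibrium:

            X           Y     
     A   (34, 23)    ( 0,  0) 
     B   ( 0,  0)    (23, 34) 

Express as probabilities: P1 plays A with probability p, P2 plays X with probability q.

p = 0.5965, q = 0.4035

Work:
Find probabilities that make opponent indifferent:
P2 chooses q to make P1 indifferent between A and B
P1 chooses p to make P2 indifferent between X and Y
Mixed NE: P1 plays (A: 0.5965, B: 0.4035), P2 plays (X: 0.4035, Y: 0.5965)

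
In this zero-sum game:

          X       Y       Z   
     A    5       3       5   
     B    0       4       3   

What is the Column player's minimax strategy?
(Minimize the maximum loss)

Column should play Y, value = 4

Work:
Column player minimizes Row's maximum payoff:
Column X: max payoff to Row = 5
Column Y: max payoff to Row = 4
Column Z: max payoff to Row = 5
Minimum is 4, achieved by column Y.
Minimax strategy: Y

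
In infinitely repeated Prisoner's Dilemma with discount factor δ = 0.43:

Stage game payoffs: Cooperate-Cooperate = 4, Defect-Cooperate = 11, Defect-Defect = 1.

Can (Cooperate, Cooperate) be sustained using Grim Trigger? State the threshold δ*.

δ* = 0.7; since δ = 0.43 < 0.7, cooperation cannot be sustained

Work:
For Grim Trigger:
Cooperate forever: 4/(1-δ)
Defect then punished: 11 + 1·δ/(1-δ)
Need: 4/(1-δ) ≥ 11 + 1·δ/(1-δ)
Solving: δ ≥ (T-R)/(T-P) = (11-4)/(11-1) = 0.7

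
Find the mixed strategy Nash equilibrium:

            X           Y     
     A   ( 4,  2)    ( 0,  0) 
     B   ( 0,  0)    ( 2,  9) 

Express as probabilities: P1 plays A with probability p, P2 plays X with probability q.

p = 0.8182, q = 0.3333

Work:
Find probabilities that make opponent indifferent:
P2 chooses q to make P1 indifferent between A and B
P1 chooses p to make P2 indifferent between X and Y
Mixed NE: P1 plays (A: 0.8182, B: 0.1818), P2 plays (X: 0.3333, Y: 0.6667)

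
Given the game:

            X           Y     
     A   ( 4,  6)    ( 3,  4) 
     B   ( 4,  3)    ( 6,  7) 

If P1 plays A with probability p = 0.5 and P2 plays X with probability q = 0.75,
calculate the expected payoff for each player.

E[P1] = 4.125, E[P2] = 4.75

Work:
E[P1] = p·q·π₁(A,X) + p·(1-q)·π₁(A,Y) + (1-p)·q·π₁(B,X) + (1-p)·(1-q)·π₁(B,Y)
= 0.5·0.75·4 + 0.5·0.25·3 + 0.5·0.75·4 + 0.5·0.25·6
= 4.125

E[P2] = 4.75 (similar calculation)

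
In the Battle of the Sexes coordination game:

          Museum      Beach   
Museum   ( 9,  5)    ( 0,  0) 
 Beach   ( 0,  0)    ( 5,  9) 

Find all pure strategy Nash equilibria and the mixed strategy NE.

Pure NE: (Museum, Museum) and (Beach, Beach); Mixed NE: p = 0.6429, q = 0.3571

Work:
Check pure NE:
(Museum, Museum): (9, 5) - no unilateral deviation beneficial
(Beach, Beach): (5, 9) - no unilateral deviation beneficial
Mixed NE: P1 plays Museum with p = 0.6429, P2 plays Museum with q = 0.3571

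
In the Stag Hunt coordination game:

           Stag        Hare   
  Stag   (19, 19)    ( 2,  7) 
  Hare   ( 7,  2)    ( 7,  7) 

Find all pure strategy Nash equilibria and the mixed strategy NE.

Pure NE: (Stag, Stag) and (Hare, Hare); Mixed NE: p = 0.2941, q = 0.2941

Work:
Check pure NE:
(Stag, Stag): (19, 19) - no unilateral deviation beneficial
(Hare, Hare): (7, 7) - no unilateral deviation beneficial
Mixed NE: P1 plays Stag with p = 0.2941, P2 plays Stag with q = 0.2941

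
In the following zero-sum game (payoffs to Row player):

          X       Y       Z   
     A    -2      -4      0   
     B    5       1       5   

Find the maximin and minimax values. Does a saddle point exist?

Maximin = 1, Minimax = 1, Saddle: True

Work:
Row minimums: [-4, 1] → maximin = 1
Column maximums: [5, 1, 5] → minimax = 1
Saddle point exists! Game value = 1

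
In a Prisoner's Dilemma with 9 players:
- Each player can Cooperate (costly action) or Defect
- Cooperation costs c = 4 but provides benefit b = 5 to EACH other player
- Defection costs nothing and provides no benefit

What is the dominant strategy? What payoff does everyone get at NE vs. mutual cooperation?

Dominant: Defect; NE payoff = 0; Coop payoff = 36

Work:
Defect dominates (saves cost c = 4, benefit to others is external)
NE: All defect → everyone gets 0
If all cooperate: each receives (8)×5 - 4 = 36
Social dilemma: 36 > 0 but NE gives 0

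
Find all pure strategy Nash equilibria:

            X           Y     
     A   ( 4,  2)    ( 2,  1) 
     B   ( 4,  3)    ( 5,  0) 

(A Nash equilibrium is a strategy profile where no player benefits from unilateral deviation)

Nash equilibrium: (A, X), (B, X)

Work:
Best responses:
  P1 vs X: payoffs [4, 4] → best response A/B (payoff 4)
  P1 vs Y: payoffs [2, 5] → best response B (payoff 5)
  P2 vs A: payoffs [2, 1] → best response X (payoff 2)
  P2 vs B: payoffs [3, 0] → best response X (payoff 3)
Mutual best responses: (A,X), (B,X) → Nash equilibria.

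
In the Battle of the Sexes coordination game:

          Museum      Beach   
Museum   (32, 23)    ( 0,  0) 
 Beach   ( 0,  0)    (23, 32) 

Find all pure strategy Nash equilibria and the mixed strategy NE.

Pure NE: (Museum, Museum) and (Beach, Beach); Mixed NE: p = 0.5818, q = 0.4182

Work:
Check pure NE:
(Museum, Museum): (32, 23) - no unilateral deviation beneficial
(Beach, Beach): (23, 32) - no unilateral deviation beneficial
Mixed NE: P1 plays Museum with p = 0.5818, P2 plays Museum with q = 0.4182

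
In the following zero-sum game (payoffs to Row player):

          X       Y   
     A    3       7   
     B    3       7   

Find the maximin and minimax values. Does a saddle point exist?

Maximin = 3, Minimax = 3, Saddle: True

Work:
Row minimums: [3, 3] → maximin = 3
Column maximums: [3, 7] → minimax = 3
Saddle point exists! Game value = 3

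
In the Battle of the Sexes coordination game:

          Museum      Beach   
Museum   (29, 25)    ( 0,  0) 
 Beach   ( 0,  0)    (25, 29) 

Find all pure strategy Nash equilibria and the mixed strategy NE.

Pure NE: (Museum, Museum) and (Beach, Beach); Mixed NE: p = 0.537, q = 0.463

Work:
Check pure NE:
(Museum, Museum): (29, 25) - no unilateral deviation beneficial
(Beach, Beach): (25, 29) - no unilateral deviation beneficial
Mixed NE: P1 plays Museum with p = 0.537, P2 plays Museum with q = 0.463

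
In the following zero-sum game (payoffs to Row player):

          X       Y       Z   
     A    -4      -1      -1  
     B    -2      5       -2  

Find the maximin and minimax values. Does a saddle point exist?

Maximin = -2, Minimax = -2, Saddle: True

Work:
Row minimums: [-4, -2] → maximin = -2
Column maximums: [-2, 5, -1] → minimax = -2
Saddle point exists! Game value = -2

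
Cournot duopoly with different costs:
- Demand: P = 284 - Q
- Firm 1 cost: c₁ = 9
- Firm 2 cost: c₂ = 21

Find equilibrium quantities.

q₁* = 95.67, q₂* = 83.67

Work:
Reaction: q₁ = (284 - 9 - q₂)/2
Reaction: q₂ = (284 - 21 - q₁)/2
Solve simultaneously:
q₁* = (284 - 2×9 + 21)/3 = 95.67
q₂* = (284 - 2×21 + 9)/3 = 83.67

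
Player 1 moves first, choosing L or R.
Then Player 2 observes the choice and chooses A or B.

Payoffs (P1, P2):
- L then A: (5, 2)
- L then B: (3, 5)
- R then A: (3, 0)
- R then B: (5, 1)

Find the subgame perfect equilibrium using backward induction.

P1 plays R, P2 plays B after L and B after R; Payoff (5, 1)

Work:
Backward induction:
After L: P2 chooses B → P1 gets 3
After R: P2 chooses B → P1 gets 5
P1 chooses R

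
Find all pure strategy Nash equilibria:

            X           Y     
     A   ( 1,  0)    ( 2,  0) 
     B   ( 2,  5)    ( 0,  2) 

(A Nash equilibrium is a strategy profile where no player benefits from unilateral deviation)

Nash equilibrium: (A, Y), (B, X)

Work:
Best responses:
  P1 vs X: payoffs [1, 2] → best response B (payoff 2)
  P1 vs Y: payoffs [2, 0] → best response A (payoff 2)
  P2 vs A: payoffs [0, 0] → best response X/Y (payoff 0)
  P2 vs B: payoffs [5, 2] → best response X (payoff 5)
Mutual best responses: (A,Y), (B,X) → Nash equilibria.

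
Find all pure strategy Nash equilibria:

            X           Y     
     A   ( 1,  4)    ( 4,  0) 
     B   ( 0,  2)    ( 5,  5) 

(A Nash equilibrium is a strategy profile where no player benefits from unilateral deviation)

Nash equilibrium: (A, X), (B, Y)

Work:
Best responses:
  P1 vs X: payoffs [1, 0] → best response A (payoff 1)
  P1 vs Y: payoffs [4, 5] → best response B (payoff 5)
  P2 vs A: payoffs [4, 0] → best response X (payoff 4)
  P2 vs B: payoffs [2, 5] → best response Y (payoff 5)
Mutual best responses: (A,X), (B,Y) → Nash equilibria.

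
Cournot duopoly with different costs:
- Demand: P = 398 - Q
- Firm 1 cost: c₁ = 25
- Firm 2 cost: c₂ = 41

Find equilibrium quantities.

q₁* = 129.67, q₂* = 113.67

Work:
Reaction: q₁ = (398 - 25 - q₂)/2
Reaction: q₂ = (398 - 41 - q₁)/2
Solve simultaneously:
q₁* = (398 - 2×25 + 41)/3 = 129.67
q₂* = (398 - 2×41 + 25)/3 = 113.67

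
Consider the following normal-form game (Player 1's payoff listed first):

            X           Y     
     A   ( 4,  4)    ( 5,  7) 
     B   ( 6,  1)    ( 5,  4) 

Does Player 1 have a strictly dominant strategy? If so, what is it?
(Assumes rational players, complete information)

No strictly dominant strategy exists for Player 1

Work:
A strategy strictly dominates another if it gives a strictly higher payoff against every opponent action. Compare each pair of P1's strategies column-by-column:
  A vs B: [4 vs 6, 5 vs 5] → A does not strictly dominate B (column X: 4 ≤ 6)
  B vs A: [6 vs 4, 5 vs 5] → B does not strictly dominate A (column Y: 5 ≤ 5)
No single strategy strictly dominates all others → no strictly dominant strategy.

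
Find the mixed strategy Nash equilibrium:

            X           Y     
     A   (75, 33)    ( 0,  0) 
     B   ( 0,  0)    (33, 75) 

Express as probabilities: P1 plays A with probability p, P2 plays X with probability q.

p = 0.6944, q = 0.3056

Work:
Find probabilities that make opponent indifferent:
P2 chooses q to make P1 indifferent between A and B
P1 chooses p to make P2 indifferent between X and Y
Mixed NE: P1 plays (A: 0.6944, B: 0.3056), P2 plays (X: 0.3056, Y: 0.6944)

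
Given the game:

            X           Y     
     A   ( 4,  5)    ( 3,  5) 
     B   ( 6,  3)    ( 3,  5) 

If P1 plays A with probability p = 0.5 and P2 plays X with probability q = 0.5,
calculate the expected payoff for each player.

E[P1] = 4.0, E[P2] = 4.5

Work:
E[P1] = p·q·π₁(A,X) + p·(1-q)·π₁(A,Y) + (1-p)·q·π₁(B,X) + (1-p)·(1-q)·π₁(B,Y)
= 0.5·0.5·4 + 0.5·0.5·3 + 0.5·0.5·6 + 0.5·0.5·3
= 4.0

E[P2] = 4.5 (similar calculation)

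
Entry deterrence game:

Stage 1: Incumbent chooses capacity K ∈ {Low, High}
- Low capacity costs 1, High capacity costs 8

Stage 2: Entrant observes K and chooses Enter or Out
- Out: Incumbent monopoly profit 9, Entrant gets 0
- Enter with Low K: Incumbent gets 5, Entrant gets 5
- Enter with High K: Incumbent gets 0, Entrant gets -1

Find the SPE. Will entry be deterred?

SPE: (Low, Enter|Low, Out|High); Entry not deterred. Incumbent net profit = 4, Entrant gets 5

Work:
After Low K: Entrant enters (5 > 0)
After High K: Entrant stays out (-1 < 0)
Incumbent: Low → 5−1=4, High → 9−8=1
Incumbent chooses Low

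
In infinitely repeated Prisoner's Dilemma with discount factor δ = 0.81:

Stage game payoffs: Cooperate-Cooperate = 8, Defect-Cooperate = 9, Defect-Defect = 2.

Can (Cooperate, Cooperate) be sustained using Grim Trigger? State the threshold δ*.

δ* = 0.1429; since δ = 0.81 ≥ 0.1429, cooperation can be sustained

Work:
For Grim Trigger:
Cooperate forever: 8/(1-δ)
Defect then punished: 9 + 2·δ/(1-δ)
Need: 8/(1-δ) ≥ 9 + 2·δ/(1-δ)
Solving: δ ≥ (T-R)/(T-P) = (9-8)/(9-2) = 0.1429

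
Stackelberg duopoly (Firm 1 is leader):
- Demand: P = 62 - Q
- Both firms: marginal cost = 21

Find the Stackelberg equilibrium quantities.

q₁* (leader) = 20.5, q₂* (follower) = 10.25

Work:
Follower's reaction: q₂ = (a - c - q₁)/2
Leader substitutes: π₁ = q₁·(a - q₁ - (a-c-q₁)/2 - c)
FOC: q₁* = (62 - 21)/2 = 20.50
Then: q₂* = (62 - 21 - 20.5)/2 = 10.25
Leader has first-mover advantage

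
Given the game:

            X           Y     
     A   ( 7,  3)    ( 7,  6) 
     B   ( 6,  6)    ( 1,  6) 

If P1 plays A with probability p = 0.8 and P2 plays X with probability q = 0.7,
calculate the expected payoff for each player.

E[P1] = 6.5, E[P2] = 4.32

Work:
E[P1] = p·q·π₁(A,X) + p·(1-q)·π₁(A,Y) + (1-p)·q·π₁(B,X) + (1-p)·(1-q)·π₁(B,Y)
= 0.8·0.7·7 + 0.8·0.3·7 + 0.2·0.7·6 + 0.2·0.3·1
= 6.5

E[P2] = 4.32 (similar calculation)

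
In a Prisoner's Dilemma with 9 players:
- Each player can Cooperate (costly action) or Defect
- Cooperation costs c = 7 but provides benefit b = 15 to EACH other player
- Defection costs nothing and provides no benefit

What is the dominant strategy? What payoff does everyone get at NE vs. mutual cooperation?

Dominant: Defect; NE payoff = 0; Coop payoff = 113

Work:
Defect dominates (saves cost c = 7, benefit to others is external)
NE: All defect → everyone gets 0
If all cooperate: each receives (8)×15 - 7 = 113
Social dilemma: 113 > 0 but NE gives 0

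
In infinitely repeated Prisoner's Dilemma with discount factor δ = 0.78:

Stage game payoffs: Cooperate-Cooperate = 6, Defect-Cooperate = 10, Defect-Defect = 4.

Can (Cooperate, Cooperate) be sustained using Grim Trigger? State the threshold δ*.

δ* = 0.6667; since δ = 0.78 ≥ 0.6667, cooperation can be sustained

Work:
For Grim Trigger:
Cooperate forever: 6/(1-δ)
Defect then punished: 10 + 4·δ/(1-δ)
Need: 6/(1-δ) ≥ 10 + 4·δ/(1-δ)
Solving: δ ≥ (T-R)/(T-P) = (10-6)/(10-4) = 0.6667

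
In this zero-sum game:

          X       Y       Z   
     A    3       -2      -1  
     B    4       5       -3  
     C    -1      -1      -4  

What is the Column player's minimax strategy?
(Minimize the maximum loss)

Column should play Z, value = -1

Work:
Column player minimizes Row's maximum payoff:
Column X: max payoff to Row = 4
Column Y: max payoff to Row = 5
Column Z: max payoff to Row = -1
Minimum is -1, achieved by column Z.
Minimax strategy: Z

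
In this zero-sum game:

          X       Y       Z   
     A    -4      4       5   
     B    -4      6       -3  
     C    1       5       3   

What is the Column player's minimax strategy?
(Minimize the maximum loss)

Column should play X, value = 1

Work:
Column player minimizes Row's maximum payoff:
Column X: max payoff to Row = 1
Column Y: max payoff to Row = 6
Column Z: max payoff to Row = 5
Minimum is 1, achieved by column X.
Minimax strategy: X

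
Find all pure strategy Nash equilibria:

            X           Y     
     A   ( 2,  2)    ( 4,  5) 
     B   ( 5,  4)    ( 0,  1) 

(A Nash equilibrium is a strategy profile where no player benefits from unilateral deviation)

Nash equilibrium: (A, Y), (B, X)

Work:
Best responses:
  P1 vs X: payoffs [2, 5] → best response B (payoff 5)
  P1 vs Y: payoffs [4, 0] → best response A (payoff 4)
  P2 vs A: payoffs [2, 5] → best response Y (payoff 5)
  P2 vs B: payoffs [4, 1] → best response X (payoff 4)
Mutual best responses: (A,Y), (B,X) → Nash equilibria.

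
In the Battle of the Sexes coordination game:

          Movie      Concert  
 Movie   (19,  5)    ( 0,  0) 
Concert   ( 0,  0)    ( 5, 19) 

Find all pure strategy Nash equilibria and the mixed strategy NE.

Pure NE: (Movie, Movie) and (Concert, Concert); Mixed NE: p = 0.7917, q = 0.2083

Work:
Check pure NE:
(Movie, Movie): (19, 5) - no unilateral deviation beneficial
(Concert, Concert): (5, 19) - no unilateral deviation beneficial
Mixed NE: P1 plays Movie with p = 0.7917, P2 plays Movie with q = 0.2083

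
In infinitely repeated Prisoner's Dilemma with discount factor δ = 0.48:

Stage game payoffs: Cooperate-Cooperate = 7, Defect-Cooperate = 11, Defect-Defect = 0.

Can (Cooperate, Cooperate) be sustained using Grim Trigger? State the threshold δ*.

δ* = 0.3636; since δ = 0.48 ≥ 0.3636, cooperation can be sustained

Work:
For Grim Trigger:
Cooperate forever: 7/(1-δ)
Defect then punished: 11 + 0·δ/(1-δ)
Need: 7/(1-δ) ≥ 11 + 0·δ/(1-δ)
Solving: δ ≥ (T-R)/(T-P) = (11-7)/(11-0) = 0.3636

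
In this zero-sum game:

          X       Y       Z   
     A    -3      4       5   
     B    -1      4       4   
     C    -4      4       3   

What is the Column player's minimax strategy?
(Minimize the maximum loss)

Column should play X, value = -1

Work:
Column player minimizes Row's maximum payoff:
Column X: max payoff to Row = -1
Column Y: max payoff to Row = 4
Column Z: max payoff to Row = 5
Minimum is -1, achieved by column X.
Minimax strategy: X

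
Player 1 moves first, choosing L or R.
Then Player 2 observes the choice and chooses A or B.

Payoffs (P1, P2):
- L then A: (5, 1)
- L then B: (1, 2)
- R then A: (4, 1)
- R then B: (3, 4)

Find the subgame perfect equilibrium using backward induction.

P1 plays R, P2 plays B after L and B after R; Payoff (3, 4)

Work:
Backward induction:
After L: P2 chooses B → P1 gets 1
After R: P2 chooses B → P1 gets 3
P1 chooses R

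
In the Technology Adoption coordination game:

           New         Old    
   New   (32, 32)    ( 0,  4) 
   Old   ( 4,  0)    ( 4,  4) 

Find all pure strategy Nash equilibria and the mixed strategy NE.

Pure NE: (New, New) and (Old, Old); Mixed NE: p = 0.125, q = 0.125

Work:
Check pure NE:
(New, New): (32, 32) - no unilateral deviation beneficial
(Old, Old): (4, 4) - no unilateral deviation beneficial
Mixed NE: P1 plays New with p = 0.125, P2 plays New with q = 0.125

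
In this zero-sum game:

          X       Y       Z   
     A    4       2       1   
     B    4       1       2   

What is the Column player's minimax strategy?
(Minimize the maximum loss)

Column should play Y or Z (all achieve the minimum), value = 2

Work:
Column player minimizes Row's maximum payoff:
Column X: max payoff to Row = 4
Column Y: max payoff to Row = 2
Column Z: max payoff to Row = 2
Minimum is 2, achieved by columns Y, Z (tied).
Each of Y or Z is a minimax strategy.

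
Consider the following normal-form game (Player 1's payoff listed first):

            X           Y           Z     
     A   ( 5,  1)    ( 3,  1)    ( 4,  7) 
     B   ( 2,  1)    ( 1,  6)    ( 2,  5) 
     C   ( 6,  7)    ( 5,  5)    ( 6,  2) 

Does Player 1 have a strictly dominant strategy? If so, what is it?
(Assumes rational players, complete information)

Yes, Player 1's strictly dominant strategy is C

Work:
A strategy strictly dominates another if it gives a strictly higher payoff against every opponent action. Compare each pair of P1's strategies column-by-column:
  A vs B: [5 vs 2, 3 vs 1, 4 vs 2] → A strictly dominates B
  A vs C: [5 vs 6, 3 vs 5, 4 vs 6] → A does not strictly dominate C (column X: 5 ≤ 6)
  B vs A: [2 vs 5, 1 vs 3, 2 vs 4] → B does not strictly dominate A (column X: 2 ≤ 5)
  B vs C: [2 vs 6, 1 vs 5, 2 vs 6] → B does not strictly dominate C (column X: 2 ≤ 6)
  C vs A: [6 vs 5, 5 vs 3, 6 vs 4] → C strictly dominates A
  C vs B: [6 vs 2, 5 vs 1, 6 vs 2] → C strictly dominates B
C strictly dominates every other strategy → strictly dominant.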